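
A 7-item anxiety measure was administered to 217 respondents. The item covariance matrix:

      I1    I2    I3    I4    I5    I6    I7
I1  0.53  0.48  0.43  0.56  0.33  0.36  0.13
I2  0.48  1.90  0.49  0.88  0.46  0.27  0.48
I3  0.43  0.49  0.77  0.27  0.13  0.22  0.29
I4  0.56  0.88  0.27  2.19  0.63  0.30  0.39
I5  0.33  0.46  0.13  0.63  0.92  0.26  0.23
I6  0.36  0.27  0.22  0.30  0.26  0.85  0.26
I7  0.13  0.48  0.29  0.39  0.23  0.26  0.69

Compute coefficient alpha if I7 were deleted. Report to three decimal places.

Remaining items: I1, I2, I3, I4, I5, I6 (k = 6).
ΣVar(i) = 0.53 + 1.90 + 0.77 + 2.19 + 0.92 + 0.85 = 7.16
σ²_total = 7.16 + 2 × 6.07 = 19.30
α (item deleted) = (6/5)·(1 − 7.16/19.30) = 0.755

coefficient alpha = 0.755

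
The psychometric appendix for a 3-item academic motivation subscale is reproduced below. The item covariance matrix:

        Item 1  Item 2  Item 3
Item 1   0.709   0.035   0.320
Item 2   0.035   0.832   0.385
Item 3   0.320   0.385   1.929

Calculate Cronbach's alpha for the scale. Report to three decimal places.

α = 0.448

Σσ²ᵢ = 0.709 + 0.832 + 1.929 = 3.470
Σ_{i<j} σ_ij = 0.740
σ²_T = 3.470 + 2 × 0.740 = 4.950
α = (k/(k−1))·(1 − Σσ²ᵢ/σ²_T) = (3/2)·(1 − 3.470/4.950) = 0.448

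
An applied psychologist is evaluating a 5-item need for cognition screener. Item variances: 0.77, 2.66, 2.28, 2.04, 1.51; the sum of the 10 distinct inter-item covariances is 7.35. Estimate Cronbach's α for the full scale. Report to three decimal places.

Cronbach's α = 0.767

Σσᵢ² = 0.77 + 2.66 + 2.28 + 2.04 + 1.51 = 9.26
Sum of distinct covariances = 7.35
σ²_total = Σσᵢ² + 2·Σcov = 9.26 + 2 × 7.35 = 23.96
α = (5/4)·(1 − 9.26/23.96) = 0.767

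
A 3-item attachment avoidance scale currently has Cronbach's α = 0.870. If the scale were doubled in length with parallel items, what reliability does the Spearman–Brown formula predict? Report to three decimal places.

Length factor m = 2
α' = m·α / (1 + (m−1)·α)
   = 2 × 0.870 / (1 + (2 − 1) × 0.870)
   = 1.7400 / 1.8700 = 0.930

predicted reliability = 0.930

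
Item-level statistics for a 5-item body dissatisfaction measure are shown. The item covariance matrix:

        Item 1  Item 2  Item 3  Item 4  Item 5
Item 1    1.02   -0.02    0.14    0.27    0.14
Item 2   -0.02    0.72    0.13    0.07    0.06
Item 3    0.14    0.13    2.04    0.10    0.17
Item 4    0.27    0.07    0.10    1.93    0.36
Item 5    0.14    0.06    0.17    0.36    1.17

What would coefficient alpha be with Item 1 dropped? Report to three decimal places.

α = 0.311

Remaining items: Item 2, Item 3, Item 4, Item 5 (k = 4).
ΣVar(i) = 0.72 + 2.04 + 1.93 + 1.17 = 5.86
σ²_total = 5.86 + 2 × 0.89 = 7.64
α (item deleted) = (4/3)·(1 − 5.86/7.64) = 0.311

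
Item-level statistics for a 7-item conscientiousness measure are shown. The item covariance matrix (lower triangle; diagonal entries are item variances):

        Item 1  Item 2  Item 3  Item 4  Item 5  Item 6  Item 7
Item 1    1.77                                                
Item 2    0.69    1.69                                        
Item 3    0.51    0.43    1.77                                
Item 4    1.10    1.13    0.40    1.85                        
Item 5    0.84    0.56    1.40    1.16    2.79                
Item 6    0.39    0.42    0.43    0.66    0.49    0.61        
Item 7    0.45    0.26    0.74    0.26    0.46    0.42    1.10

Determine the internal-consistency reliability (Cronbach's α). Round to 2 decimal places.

ΣVar(i) = 1.77 + 1.69 + 1.77 + 1.85 + 2.79 + 0.61 + 1.10 = 11.58
Sum of off-diagonal covariances = 13.20
σ²_total = 11.58 + 2 × 13.20 = 37.98
α = (k/(k−1))·(1 − ΣVar(i)/σ²_total) = (7/6)·(1 − 11.58/37.98) = 0.81

α = 0.81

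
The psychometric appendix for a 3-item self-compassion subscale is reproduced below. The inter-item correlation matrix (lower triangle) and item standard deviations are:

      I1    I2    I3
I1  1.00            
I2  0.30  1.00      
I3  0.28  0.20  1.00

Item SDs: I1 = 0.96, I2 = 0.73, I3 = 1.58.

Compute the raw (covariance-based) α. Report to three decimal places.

Σσ²ᵢ = 0.96² + 0.73² + 1.58² = 3.9509
Covariances σ_ij = r_ij · s_i · s_j:
  σ(I1,I2) = 0.30 × 0.96 × 0.73 = 0.2102
  σ(I1,I3) = 0.28 × 0.96 × 1.58 = 0.4247
  σ(I2,I3) = 0.20 × 0.73 × 1.58 = 0.2307
σ²_T = Σσ²ᵢ + 2·Σσ_ij = 3.9509 + 2 × 0.8656 = 5.6821
α = (3/2)·(1 − 3.9509/5.6821) = 0.457

α = 0.457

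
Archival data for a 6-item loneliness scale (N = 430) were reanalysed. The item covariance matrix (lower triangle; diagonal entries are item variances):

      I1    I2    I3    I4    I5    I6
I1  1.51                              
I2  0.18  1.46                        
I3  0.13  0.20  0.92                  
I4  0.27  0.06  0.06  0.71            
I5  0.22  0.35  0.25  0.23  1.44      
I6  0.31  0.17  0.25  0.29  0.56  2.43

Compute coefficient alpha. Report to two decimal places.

sum of item variances = 1.51 + 1.46 + 0.92 + 0.71 + 1.44 + 2.43 = 8.47
Sum of the distinct covariances = 3.53
Var(T) = 8.47 + 2 × 3.53 = 15.53
α = (k/(k−1))·(1 − sum of item variances/Var(T)) = (6/5)·(1 − 8.47/15.53) = 0.55

coefficient alpha = 0.55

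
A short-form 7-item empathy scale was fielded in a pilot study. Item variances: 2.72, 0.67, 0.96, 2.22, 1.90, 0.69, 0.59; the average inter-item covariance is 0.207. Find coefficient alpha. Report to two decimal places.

α = 0.55

Σσ²ᵢ = 2.72 + 0.67 + 0.96 + 2.22 + 1.90 + 0.69 + 0.59 = 9.75
Sum of the 21 distinct covariances = 21 × 0.207 = 4.347
total variance = Σσ²ᵢ + 2·Σcov = 9.75 + 2 × 4.347 = 18.444
α = (7/6)·(1 − 9.75/18.444) = 0.55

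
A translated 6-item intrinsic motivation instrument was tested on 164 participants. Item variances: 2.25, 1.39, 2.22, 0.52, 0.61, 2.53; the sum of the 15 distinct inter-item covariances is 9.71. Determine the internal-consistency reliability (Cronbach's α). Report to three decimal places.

Cronbach's α = 0.805

sum of item variances = 2.25 + 1.39 + 2.22 + 0.52 + 0.61 + 2.53 = 9.52
Sum of distinct covariances = 9.71
Var(T) = sum of item variances + 2·Σcov = 9.52 + 2 × 9.71 = 28.94
α = (6/5)·(1 − 9.52/28.94) = 0.805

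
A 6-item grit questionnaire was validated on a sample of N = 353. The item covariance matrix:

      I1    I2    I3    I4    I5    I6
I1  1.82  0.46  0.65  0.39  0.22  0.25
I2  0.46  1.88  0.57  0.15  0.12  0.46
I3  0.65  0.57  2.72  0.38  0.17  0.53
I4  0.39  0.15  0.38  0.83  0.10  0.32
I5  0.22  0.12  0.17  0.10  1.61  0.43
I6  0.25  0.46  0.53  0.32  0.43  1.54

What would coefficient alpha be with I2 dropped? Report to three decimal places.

Remaining items: I1, I3, I4, I5, I6 (k = 5).
Σσᵢ² = 1.82 + 2.72 + 0.83 + 1.61 + 1.54 = 8.52
total variance = 8.52 + 2 × 3.44 = 15.40
α (item deleted) = (5/4)·(1 − 8.52/15.40) = 0.558

α = 0.558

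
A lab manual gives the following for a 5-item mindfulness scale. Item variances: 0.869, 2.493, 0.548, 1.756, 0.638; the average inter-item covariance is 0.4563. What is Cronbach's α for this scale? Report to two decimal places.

Σσᵢ² = 0.869 + 2.493 + 0.548 + 1.756 + 0.638 = 6.304
Sum of the 10 distinct covariances = 10 × 0.4563 = 4.5630
σ²_T = Σσᵢ² + 2·Σcov = 6.304 + 2 × 4.5630 = 15.4300
α = (5/4)·(1 − 6.304/15.4300) = 0.74

Cronbach's α = 0.74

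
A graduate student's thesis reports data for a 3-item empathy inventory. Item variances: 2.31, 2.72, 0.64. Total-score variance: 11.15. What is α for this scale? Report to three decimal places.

Σσᵢ² = 2.31 + 2.72 + 0.64 = 5.67
α = (k/(k−1))·(1 − Σσᵢ²/Var(T)) = (3/2)·(1 − 5.67/11.15) = 0.737

α = 0.737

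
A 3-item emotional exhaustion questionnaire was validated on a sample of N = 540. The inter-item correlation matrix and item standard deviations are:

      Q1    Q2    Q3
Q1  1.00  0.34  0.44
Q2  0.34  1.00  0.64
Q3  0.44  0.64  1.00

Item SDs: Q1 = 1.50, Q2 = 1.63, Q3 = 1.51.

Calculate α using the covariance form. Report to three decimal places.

Σσ²ᵢ = 1.50² + 1.63² + 1.51² = 7.1870
Covariances σ_ij = r_ij · s_i · s_j:
  σ(Q1,Q2) = 0.34 × 1.50 × 1.63 = 0.8313
  σ(Q1,Q3) = 0.44 × 1.50 × 1.51 = 0.9966
  σ(Q2,Q3) = 0.64 × 1.63 × 1.51 = 1.5752
σ²_T = Σσ²ᵢ + 2·Σσ_ij = 7.1870 + 2 × 3.4031 = 13.9932
α = (3/2)·(1 − 7.1870/13.9932) = 0.730

α = 0.730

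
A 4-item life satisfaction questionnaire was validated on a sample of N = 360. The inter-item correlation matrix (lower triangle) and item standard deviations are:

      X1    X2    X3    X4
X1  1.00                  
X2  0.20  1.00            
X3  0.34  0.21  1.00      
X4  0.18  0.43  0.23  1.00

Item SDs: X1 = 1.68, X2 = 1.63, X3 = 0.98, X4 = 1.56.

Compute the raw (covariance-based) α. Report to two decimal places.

Σσ²ᵢ = 1.68² + 1.63² + 0.98² + 1.56² = 8.8733
Covariances σ_ij = r_ij · s_i · s_j:
  σ(X1,X2) = 0.20 × 1.68 × 1.63 = 0.5477
  σ(X1,X3) = 0.34 × 1.68 × 0.98 = 0.5598
  σ(X1,X4) = 0.18 × 1.68 × 1.56 = 0.4717
  σ(X2,X3) = 0.21 × 1.63 × 0.98 = 0.3355
  σ(X2,X4) = 0.43 × 1.63 × 1.56 = 1.0934
  σ(X3,X4) = 0.23 × 0.98 × 1.56 = 0.3516
σ²_T = Σσ²ᵢ + 2·Σσ_ij = 8.8733 + 2 × 3.3597 = 15.5927
α = (4/3)·(1 − 8.8733/15.5927) = 0.57

α = 0.57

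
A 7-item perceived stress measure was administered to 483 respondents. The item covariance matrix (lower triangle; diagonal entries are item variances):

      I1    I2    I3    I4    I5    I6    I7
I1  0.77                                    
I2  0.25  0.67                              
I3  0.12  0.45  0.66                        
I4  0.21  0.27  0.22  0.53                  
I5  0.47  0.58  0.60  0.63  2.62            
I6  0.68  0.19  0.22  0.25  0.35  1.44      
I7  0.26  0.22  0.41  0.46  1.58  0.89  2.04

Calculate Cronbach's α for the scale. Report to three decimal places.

ΣVar(i) = 0.77 + 0.67 + 0.66 + 0.53 + 2.62 + 1.44 + 2.04 = 8.73
Sum of the distinct covariances = 9.31
total variance = 8.73 + 2 × 9.31 = 27.35
α = (k/(k−1))·(1 − ΣVar(i)/total variance) = (7/6)·(1 − 8.73/27.35) = 0.794

Cronbach's α = 0.794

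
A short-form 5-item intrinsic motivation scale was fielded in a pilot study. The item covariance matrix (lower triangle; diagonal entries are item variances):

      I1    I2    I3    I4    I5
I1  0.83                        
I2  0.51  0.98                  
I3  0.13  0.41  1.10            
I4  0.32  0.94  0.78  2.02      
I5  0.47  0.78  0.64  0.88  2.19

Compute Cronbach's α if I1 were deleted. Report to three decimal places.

Cronbach's α = 0.780

Remaining items: I2, I3, I4, I5 (k = 4).
ΣVar(i) = 0.98 + 1.10 + 2.02 + 2.19 = 6.29
Var(T) = 6.29 + 2 × 4.43 = 15.15
α (item deleted) = (4/3)·(1 − 6.29/15.15) = 0.780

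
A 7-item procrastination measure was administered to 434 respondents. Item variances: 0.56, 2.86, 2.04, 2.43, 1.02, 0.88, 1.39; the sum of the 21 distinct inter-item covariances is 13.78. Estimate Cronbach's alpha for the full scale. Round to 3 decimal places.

sum of item variances = 0.56 + 2.86 + 2.04 + 2.43 + 1.02 + 0.88 + 1.39 = 11.18
Sum of distinct covariances = 13.78
Var(T) = sum of item variances + 2·Σcov = 11.18 + 2 × 13.78 = 38.74
α = (7/6)·(1 − 11.18/38.74) = 0.830

Cronbach's alpha = 0.830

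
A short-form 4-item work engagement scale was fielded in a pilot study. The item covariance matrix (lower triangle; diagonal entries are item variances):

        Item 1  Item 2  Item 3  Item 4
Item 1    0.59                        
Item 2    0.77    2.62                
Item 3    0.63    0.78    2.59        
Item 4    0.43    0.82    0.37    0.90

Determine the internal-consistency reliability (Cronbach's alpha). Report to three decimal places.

Cronbach's alpha = 0.709

Σσᵢ² = 0.59 + 2.62 + 2.59 + 0.90 = 6.70
Σ_{i<j} σ_ij = 3.80
total variance = 6.70 + 2 × 3.80 = 14.30
α = (k/(k−1))·(1 − Σσᵢ²/total variance) = (4/3)·(1 − 6.70/14.30) = 0.709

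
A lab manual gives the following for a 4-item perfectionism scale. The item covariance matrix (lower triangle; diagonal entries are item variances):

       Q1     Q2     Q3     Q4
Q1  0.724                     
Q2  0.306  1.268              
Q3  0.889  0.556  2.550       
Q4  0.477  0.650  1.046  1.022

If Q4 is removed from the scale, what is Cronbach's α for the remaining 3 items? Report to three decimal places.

Remaining items: Q1, Q2, Q3 (k = 3).
Σσ²ᵢ = 0.724 + 1.268 + 2.550 = 4.542
σ²_total = 4.542 + 2 × 1.751 = 8.044
α (item deleted) = (3/2)·(1 − 4.542/8.044) = 0.653

Cronbach's α = 0.653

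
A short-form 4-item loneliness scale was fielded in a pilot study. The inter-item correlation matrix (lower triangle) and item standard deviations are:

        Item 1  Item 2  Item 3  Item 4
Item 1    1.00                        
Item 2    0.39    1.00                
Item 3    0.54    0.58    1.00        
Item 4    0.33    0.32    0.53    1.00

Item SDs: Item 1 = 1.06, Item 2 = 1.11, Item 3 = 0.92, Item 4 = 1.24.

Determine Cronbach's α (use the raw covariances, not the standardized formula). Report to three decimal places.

α = 0.751

Σσ²ᵢ = 1.06² + 1.11² + 0.92² + 1.24² = 4.7397
Covariances σ_ij = r_ij · s_i · s_j:
  σ(Item 1,Item 2) = 0.39 × 1.06 × 1.11 = 0.4589
  σ(Item 1,Item 3) = 0.54 × 1.06 × 0.92 = 0.5266
  σ(Item 1,Item 4) = 0.33 × 1.06 × 1.24 = 0.4338
  σ(Item 2,Item 3) = 0.58 × 1.11 × 0.92 = 0.5923
  σ(Item 2,Item 4) = 0.32 × 1.11 × 1.24 = 0.4404
  σ(Item 3,Item 4) = 0.53 × 0.92 × 1.24 = 0.6046
σ²_T = Σσ²ᵢ + 2·Σσ_ij = 4.7397 + 2 × 3.0566 = 10.8529
α = (4/3)·(1 − 4.7397/10.8529) = 0.751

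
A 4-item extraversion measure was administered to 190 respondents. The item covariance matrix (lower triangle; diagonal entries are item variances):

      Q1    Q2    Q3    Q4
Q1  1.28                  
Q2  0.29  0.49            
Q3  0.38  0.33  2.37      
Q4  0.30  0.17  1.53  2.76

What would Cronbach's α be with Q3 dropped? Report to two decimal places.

α = 0.38

Remaining items: Q1, Q2, Q4 (k = 3).
sum of item variances = 1.28 + 0.49 + 2.76 = 4.53
total variance = 4.53 + 2 × 0.76 = 6.05
α (item deleted) = (3/2)·(1 − 4.53/6.05) = 0.38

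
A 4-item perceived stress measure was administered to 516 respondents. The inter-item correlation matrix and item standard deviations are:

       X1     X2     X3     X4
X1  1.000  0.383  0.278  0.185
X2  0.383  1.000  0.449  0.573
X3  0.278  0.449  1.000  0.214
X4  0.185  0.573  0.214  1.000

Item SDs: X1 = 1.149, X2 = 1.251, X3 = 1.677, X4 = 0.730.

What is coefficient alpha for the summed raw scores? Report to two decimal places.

Σσ²ᵢ = 1.149² + 1.251² + 1.677² + 0.730² = 6.2304
Covariances σ_ij = r_ij · s_i · s_j:
  σ(X1,X2) = 0.383 × 1.149 × 1.251 = 0.5505
  σ(X1,X3) = 0.278 × 1.149 × 1.677 = 0.5357
  σ(X1,X4) = 0.185 × 1.149 × 0.730 = 0.1552
  σ(X2,X3) = 0.449 × 1.251 × 1.677 = 0.9420
  σ(X2,X4) = 0.573 × 1.251 × 0.730 = 0.5233
  σ(X3,X4) = 0.214 × 1.677 × 0.730 = 0.2620
σ²_T = Σσ²ᵢ + 2·Σσ_ij = 6.2304 + 2 × 2.9687 = 12.1678
α = (4/3)·(1 − 6.2304/12.1678) = 0.65

coefficient alpha = 0.65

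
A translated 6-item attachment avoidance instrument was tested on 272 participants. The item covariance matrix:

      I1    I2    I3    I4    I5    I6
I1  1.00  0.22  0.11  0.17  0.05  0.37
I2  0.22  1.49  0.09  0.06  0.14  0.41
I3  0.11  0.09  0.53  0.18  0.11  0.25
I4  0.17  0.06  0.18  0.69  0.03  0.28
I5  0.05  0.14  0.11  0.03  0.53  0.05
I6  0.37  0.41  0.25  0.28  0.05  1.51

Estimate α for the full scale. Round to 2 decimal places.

ΣVar(i) = 1.00 + 1.49 + 0.53 + 0.69 + 0.53 + 1.51 = 5.75
Sum of the distinct covariances = 2.52
total variance = 5.75 + 2 × 2.52 = 10.79
α = (k/(k−1))·(1 − ΣVar(i)/total variance) = (6/5)·(1 − 5.75/10.79) = 0.56

α = 0.56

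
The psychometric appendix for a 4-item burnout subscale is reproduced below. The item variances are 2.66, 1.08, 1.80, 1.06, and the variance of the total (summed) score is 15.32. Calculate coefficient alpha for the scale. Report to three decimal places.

Σσ²ᵢ = 2.66 + 1.08 + 1.80 + 1.06 = 6.60
α = (k/(k−1))·(1 − Σσ²ᵢ/σ²_total) = (4/3)·(1 − 6.60/15.32) = 0.759

α = 0.759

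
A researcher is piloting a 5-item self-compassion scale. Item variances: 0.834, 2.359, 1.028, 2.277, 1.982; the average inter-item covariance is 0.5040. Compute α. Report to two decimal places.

α = 0.68

ΣVar(i) = 0.834 + 2.359 + 1.028 + 2.277 + 1.982 = 8.480
Sum of the 10 distinct covariances = 10 × 0.5040 = 5.0400
Var(T) = ΣVar(i) + 2·Σcov = 8.480 + 2 × 5.0400 = 18.5600
α = (5/4)·(1 − 8.480/18.5600) = 0.68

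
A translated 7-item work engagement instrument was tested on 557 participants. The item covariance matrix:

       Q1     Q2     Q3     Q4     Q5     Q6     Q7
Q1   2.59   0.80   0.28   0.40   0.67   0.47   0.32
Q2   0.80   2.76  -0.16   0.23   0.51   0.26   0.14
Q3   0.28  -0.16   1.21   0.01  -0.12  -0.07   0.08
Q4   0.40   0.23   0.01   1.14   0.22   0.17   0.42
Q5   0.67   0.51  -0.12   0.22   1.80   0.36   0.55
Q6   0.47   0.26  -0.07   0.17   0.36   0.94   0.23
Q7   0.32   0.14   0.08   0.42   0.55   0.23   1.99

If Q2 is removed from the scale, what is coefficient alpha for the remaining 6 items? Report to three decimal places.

Remaining items: Q1, Q3, Q4, Q5, Q6, Q7 (k = 6).
ΣVar(i) = 2.59 + 1.21 + 1.14 + 1.80 + 0.94 + 1.99 = 9.67
Var(T) = 9.67 + 2 × 3.99 = 17.65
α (item deleted) = (6/5)·(1 − 9.67/17.65) = 0.543

coefficient alpha = 0.543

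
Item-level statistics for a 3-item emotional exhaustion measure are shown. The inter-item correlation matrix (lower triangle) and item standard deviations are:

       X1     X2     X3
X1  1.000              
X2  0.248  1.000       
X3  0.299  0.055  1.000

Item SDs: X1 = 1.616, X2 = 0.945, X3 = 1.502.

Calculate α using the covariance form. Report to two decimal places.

Σσ²ᵢ = 1.616² + 0.945² + 1.502² = 5.7605
Covariances σ_ij = r_ij · s_i · s_j:
  σ(X1,X2) = 0.248 × 1.616 × 0.945 = 0.3787
  σ(X1,X3) = 0.299 × 1.616 × 1.502 = 0.7257
  σ(X2,X3) = 0.055 × 0.945 × 1.502 = 0.0781
σ²_T = Σσ²ᵢ + 2·Σσ_ij = 5.7605 + 2 × 1.1825 = 8.1255
α = (3/2)·(1 − 5.7605/8.1255) = 0.44

α = 0.44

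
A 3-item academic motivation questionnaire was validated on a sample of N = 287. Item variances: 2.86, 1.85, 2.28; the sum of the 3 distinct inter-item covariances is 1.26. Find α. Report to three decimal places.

sum of item variances = 2.86 + 1.85 + 2.28 = 6.99
Sum of distinct covariances = 1.26
total variance = sum of item variances + 2·Σcov = 6.99 + 2 × 1.26 = 9.51
α = (3/2)·(1 − 6.99/9.51) = 0.397

α = 0.397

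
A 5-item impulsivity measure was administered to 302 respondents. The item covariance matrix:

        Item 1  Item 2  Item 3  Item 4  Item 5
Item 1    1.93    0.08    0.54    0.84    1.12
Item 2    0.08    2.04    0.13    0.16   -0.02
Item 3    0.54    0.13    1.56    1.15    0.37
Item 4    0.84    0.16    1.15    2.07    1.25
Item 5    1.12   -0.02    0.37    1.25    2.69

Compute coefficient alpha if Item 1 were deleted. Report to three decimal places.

α = 0.561

Remaining items: Item 2, Item 3, Item 4, Item 5 (k = 4).
sum of item variances = 2.04 + 1.56 + 2.07 + 2.69 = 8.36
σ²_total = 8.36 + 2 × 3.04 = 14.44
α (item deleted) = (4/3)·(1 − 8.36/14.44) = 0.561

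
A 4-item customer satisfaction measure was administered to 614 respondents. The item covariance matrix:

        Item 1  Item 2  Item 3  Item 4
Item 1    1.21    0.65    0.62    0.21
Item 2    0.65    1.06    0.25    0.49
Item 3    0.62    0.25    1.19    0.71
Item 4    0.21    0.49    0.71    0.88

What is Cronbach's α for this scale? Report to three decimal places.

Cronbach's α = 0.766

ΣVar(i) = 1.21 + 1.06 + 1.19 + 0.88 = 4.34
Sum of off-diagonal covariances = 2.93
total variance = 4.34 + 2 × 2.93 = 10.20
α = (k/(k−1))·(1 − ΣVar(i)/total variance) = (4/3)·(1 − 4.34/10.20) = 0.766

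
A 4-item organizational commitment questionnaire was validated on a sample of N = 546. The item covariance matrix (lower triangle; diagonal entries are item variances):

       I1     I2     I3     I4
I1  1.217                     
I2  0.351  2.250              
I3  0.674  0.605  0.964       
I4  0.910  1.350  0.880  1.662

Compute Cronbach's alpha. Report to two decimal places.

α = 0.81

sum of item variances = 1.217 + 2.250 + 0.964 + 1.662 = 6.093
Sum of off-diagonal covariances = 4.770
σ²_total = 6.093 + 2 × 4.770 = 15.633
α = (k/(k−1))·(1 − sum of item variances/σ²_total) = (4/3)·(1 − 6.093/15.633) = 0.81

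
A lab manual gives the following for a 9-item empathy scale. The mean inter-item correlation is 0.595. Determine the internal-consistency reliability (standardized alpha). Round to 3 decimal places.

standardized alpha = 0.930

Standardized α = k·r̄ / (1 + (k−1)·r̄) = 9 × 0.595 / (1 + 8 × 0.595)
  = 5.3550 / 5.7600 = 0.930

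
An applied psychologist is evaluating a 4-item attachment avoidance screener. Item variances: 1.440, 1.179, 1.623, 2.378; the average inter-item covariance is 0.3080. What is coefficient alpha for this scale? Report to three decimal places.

sum of item variances = 1.440 + 1.179 + 1.623 + 2.378 = 6.620
Sum of the 6 distinct covariances = 6 × 0.3080 = 1.8480
σ²_T = sum of item variances + 2·Σcov = 6.620 + 2 × 1.8480 = 10.3160
α = (4/3)·(1 − 6.620/10.3160) = 0.478

α = 0.478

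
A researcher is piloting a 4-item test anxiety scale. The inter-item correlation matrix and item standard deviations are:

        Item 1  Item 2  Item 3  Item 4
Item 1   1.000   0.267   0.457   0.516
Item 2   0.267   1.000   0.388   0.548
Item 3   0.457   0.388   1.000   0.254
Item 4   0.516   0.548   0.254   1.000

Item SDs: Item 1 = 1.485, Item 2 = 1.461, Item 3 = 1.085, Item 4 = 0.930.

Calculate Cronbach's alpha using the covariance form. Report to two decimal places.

α = 0.71

Σσ²ᵢ = 1.485² + 1.461² + 1.085² + 0.930² = 6.3819
Covariances σ_ij = r_ij · s_i · s_j:
  σ(Item 1,Item 2) = 0.267 × 1.485 × 1.461 = 0.5793
  σ(Item 1,Item 3) = 0.457 × 1.485 × 1.085 = 0.7363
  σ(Item 1,Item 4) = 0.516 × 1.485 × 0.930 = 0.7126
  σ(Item 2,Item 3) = 0.388 × 1.461 × 1.085 = 0.6151
  σ(Item 2,Item 4) = 0.548 × 1.461 × 0.930 = 0.7446
  σ(Item 3,Item 4) = 0.254 × 1.085 × 0.930 = 0.2563
σ²_T = Σσ²ᵢ + 2·Σσ_ij = 6.3819 + 2 × 3.6442 = 13.6703
α = (4/3)·(1 − 6.3819/13.6703) = 0.71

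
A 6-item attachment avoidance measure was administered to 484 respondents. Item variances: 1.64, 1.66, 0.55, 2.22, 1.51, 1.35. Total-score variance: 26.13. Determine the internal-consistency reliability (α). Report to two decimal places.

α = 0.79

Σσᵢ² = 1.64 + 1.66 + 0.55 + 2.22 + 1.51 + 1.35 = 8.93
α = (k/(k−1))·(1 − Σσᵢ²/σ²_total) = (6/5)·(1 − 8.93/26.13) = 0.79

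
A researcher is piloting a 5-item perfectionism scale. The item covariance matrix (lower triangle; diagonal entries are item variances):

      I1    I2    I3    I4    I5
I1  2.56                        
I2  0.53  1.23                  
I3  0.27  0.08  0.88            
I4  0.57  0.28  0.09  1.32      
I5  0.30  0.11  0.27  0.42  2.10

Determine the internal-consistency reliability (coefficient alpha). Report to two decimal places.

ΣVar(i) = 2.56 + 1.23 + 0.88 + 1.32 + 2.10 = 8.09
Σ_{i<j} σ_ij = 2.92
σ²_total = 8.09 + 2 × 2.92 = 13.93
α = (k/(k−1))·(1 − ΣVar(i)/σ²_total) = (5/4)·(1 − 8.09/13.93) = 0.52

α = 0.52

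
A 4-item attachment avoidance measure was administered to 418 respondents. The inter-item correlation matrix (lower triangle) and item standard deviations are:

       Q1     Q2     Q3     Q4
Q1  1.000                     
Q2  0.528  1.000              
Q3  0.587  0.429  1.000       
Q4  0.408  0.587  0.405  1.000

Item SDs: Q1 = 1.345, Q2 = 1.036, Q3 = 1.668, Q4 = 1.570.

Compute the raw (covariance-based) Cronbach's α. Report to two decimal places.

Σσ²ᵢ = 1.345² + 1.036² + 1.668² + 1.570² = 8.1294
Covariances σ_ij = r_ij · s_i · s_j:
  σ(Q1,Q2) = 0.528 × 1.345 × 1.036 = 0.7357
  σ(Q1,Q3) = 0.587 × 1.345 × 1.668 = 1.3169
  σ(Q1,Q4) = 0.408 × 1.345 × 1.570 = 0.8616
  σ(Q2,Q3) = 0.429 × 1.036 × 1.668 = 0.7413
  σ(Q2,Q4) = 0.587 × 1.036 × 1.570 = 0.9548
  σ(Q3,Q4) = 0.405 × 1.668 × 1.570 = 1.0606
σ²_T = Σσ²ᵢ + 2·Σσ_ij = 8.1294 + 2 × 5.6709 = 19.4712
α = (4/3)·(1 − 8.1294/19.4712) = 0.78

Cronbach's α = 0.78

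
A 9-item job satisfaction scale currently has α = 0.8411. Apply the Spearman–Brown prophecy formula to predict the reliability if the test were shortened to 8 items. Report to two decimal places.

Length factor m = 8/9 = 0.8889
α' = m·α / (1 − (1−m)·α)
   = 8/9 × 0.8411 / (1 − (1 − 8/9) × 0.8411)
   = 0.7476 / 0.9065 = 0.82

predicted reliability = 0.82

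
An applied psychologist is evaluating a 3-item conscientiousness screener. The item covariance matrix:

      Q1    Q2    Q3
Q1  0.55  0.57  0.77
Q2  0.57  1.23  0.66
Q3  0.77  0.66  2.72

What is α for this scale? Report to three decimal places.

Σσᵢ² = 0.55 + 1.23 + 2.72 = 4.50
Σ_{i<j} σ_ij = 2.00
σ²_T = 4.50 + 2 × 2.00 = 8.50
α = (k/(k−1))·(1 − Σσᵢ²/σ²_T) = (3/2)·(1 − 4.50/8.50) = 0.706

α = 0.706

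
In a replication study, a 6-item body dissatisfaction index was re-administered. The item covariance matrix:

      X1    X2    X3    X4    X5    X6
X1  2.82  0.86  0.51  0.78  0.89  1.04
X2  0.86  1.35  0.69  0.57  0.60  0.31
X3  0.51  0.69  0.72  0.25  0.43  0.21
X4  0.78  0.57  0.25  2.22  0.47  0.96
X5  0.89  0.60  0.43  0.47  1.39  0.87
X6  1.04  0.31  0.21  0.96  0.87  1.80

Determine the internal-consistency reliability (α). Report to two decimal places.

α = 0.78

Σσ²ᵢ = 2.82 + 1.35 + 0.72 + 2.22 + 1.39 + 1.80 = 10.30
Sum of the distinct covariances = 9.44
Var(T) = 10.30 + 2 × 9.44 = 29.18
α = (k/(k−1))·(1 − Σσ²ᵢ/Var(T)) = (6/5)·(1 − 10.30/29.18) = 0.78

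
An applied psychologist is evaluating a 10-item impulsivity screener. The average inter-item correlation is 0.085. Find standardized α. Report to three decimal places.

Standardized α = k·r̄ / (1 + (k−1)·r̄) = 10 × 0.085 / (1 + 9 × 0.085)
  = 0.8500 / 1.7650 = 0.482

standardized α = 0.482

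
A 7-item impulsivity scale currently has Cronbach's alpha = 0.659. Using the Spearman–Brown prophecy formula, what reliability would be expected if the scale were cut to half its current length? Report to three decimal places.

Length factor m = 1/2
α' = m·α / (1 − (1−m)·α)
   = 1/2 × 0.659 / (1 − (1 − 1/2) × 0.659)
   = 0.3295 / 0.6705 = 0.491

predicted reliability = 0.491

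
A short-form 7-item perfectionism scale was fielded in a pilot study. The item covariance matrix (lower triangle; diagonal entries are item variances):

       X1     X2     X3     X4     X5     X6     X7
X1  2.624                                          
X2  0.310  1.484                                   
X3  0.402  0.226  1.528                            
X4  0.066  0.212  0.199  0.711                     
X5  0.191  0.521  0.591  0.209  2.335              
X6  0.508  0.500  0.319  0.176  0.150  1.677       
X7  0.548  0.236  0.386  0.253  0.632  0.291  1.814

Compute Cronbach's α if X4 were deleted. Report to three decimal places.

Cronbach's α = 0.604

Remaining items: X1, X2, X3, X5, X6, X7 (k = 6).
sum of item variances = 2.624 + 1.484 + 1.528 + 2.335 + 1.677 + 1.814 = 11.462
Var(T) = 11.462 + 2 × 5.811 = 23.084
α (item deleted) = (6/5)·(1 − 11.462/23.084) = 0.604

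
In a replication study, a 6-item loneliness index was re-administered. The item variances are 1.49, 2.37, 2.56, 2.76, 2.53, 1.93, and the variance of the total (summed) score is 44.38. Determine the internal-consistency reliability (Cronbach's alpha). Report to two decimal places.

Cronbach's alpha = 0.83

Σσ²ᵢ = 1.49 + 2.37 + 2.56 + 2.76 + 2.53 + 1.93 = 13.64
α = (k/(k−1))·(1 − Σσ²ᵢ/total variance) = (6/5)·(1 − 13.64/44.38) = 0.83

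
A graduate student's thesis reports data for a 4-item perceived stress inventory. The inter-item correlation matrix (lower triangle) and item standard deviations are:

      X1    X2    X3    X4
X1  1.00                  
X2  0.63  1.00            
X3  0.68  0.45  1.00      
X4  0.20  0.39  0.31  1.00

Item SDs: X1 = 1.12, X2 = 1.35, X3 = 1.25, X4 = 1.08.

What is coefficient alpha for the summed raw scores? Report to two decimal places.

coefficient alpha = 0.76

Σσ²ᵢ = 1.12² + 1.35² + 1.25² + 1.08² = 5.8058
Covariances σ_ij = r_ij · s_i · s_j:
  σ(X1,X2) = 0.63 × 1.12 × 1.35 = 0.9526
  σ(X1,X3) = 0.68 × 1.12 × 1.25 = 0.9520
  σ(X1,X4) = 0.20 × 1.12 × 1.08 = 0.2419
  σ(X2,X3) = 0.45 × 1.35 × 1.25 = 0.7594
  σ(X2,X4) = 0.39 × 1.35 × 1.08 = 0.5686
  σ(X3,X4) = 0.31 × 1.25 × 1.08 = 0.4185
σ²_T = Σσ²ᵢ + 2·Σσ_ij = 5.8058 + 2 × 3.8930 = 13.5918
α = (4/3)·(1 − 5.8058/13.5918) = 0.76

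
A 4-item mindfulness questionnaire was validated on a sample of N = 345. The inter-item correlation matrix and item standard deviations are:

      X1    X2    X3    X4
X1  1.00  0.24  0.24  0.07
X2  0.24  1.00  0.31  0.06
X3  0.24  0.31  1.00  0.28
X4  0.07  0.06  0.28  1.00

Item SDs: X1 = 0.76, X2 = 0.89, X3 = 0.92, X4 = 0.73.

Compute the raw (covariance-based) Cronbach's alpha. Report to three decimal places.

Cronbach's alpha = 0.509

Σσ²ᵢ = 0.76² + 0.89² + 0.92² + 0.73² = 2.7490
Covariances σ_ij = r_ij · s_i · s_j:
  σ(X1,X2) = 0.24 × 0.76 × 0.89 = 0.1623
  σ(X1,X3) = 0.24 × 0.76 × 0.92 = 0.1678
  σ(X1,X4) = 0.07 × 0.76 × 0.73 = 0.0388
  σ(X2,X3) = 0.31 × 0.89 × 0.92 = 0.2538
  σ(X2,X4) = 0.06 × 0.89 × 0.73 = 0.0390
  σ(X3,X4) = 0.28 × 0.92 × 0.73 = 0.1880
σ²_T = Σσ²ᵢ + 2·Σσ_ij = 2.7490 + 2 × 0.8497 = 4.4484
α = (4/3)·(1 − 2.7490/4.4484) = 0.509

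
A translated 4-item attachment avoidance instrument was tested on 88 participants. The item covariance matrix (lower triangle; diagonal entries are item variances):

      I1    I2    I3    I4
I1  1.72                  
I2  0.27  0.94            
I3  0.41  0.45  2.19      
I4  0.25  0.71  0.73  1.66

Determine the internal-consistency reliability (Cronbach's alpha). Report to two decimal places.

Cronbach's alpha = 0.62

sum of item variances = 1.72 + 0.94 + 2.19 + 1.66 = 6.51
Sum of off-diagonal covariances = 2.82
σ²_total = 6.51 + 2 × 2.82 = 12.15
α = (k/(k−1))·(1 − sum of item variances/σ²_total) = (4/3)·(1 − 6.51/12.15) = 0.62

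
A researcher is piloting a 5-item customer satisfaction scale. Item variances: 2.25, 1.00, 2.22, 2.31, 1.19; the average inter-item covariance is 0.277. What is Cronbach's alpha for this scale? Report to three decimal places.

Cronbach's alpha = 0.477

ΣVar(i) = 2.25 + 1.00 + 2.22 + 2.31 + 1.19 = 8.97
Sum of the 10 distinct covariances = 10 × 0.277 = 2.770
σ²_T = ΣVar(i) + 2·Σcov = 8.97 + 2 × 2.770 = 14.510
α = (5/4)·(1 − 8.97/14.510) = 0.477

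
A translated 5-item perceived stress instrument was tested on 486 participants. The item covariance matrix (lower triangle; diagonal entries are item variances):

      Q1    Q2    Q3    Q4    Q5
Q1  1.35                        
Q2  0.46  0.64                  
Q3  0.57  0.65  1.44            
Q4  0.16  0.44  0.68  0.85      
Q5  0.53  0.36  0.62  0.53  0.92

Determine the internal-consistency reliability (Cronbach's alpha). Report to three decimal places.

sum of item variances = 1.35 + 0.64 + 1.44 + 0.85 + 0.92 = 5.20
Σ_{i<j} σ_ij = 5.00
σ²_total = 5.20 + 2 × 5.00 = 15.20
α = (k/(k−1))·(1 − sum of item variances/σ²_total) = (5/4)·(1 − 5.20/15.20) = 0.822

α = 0.822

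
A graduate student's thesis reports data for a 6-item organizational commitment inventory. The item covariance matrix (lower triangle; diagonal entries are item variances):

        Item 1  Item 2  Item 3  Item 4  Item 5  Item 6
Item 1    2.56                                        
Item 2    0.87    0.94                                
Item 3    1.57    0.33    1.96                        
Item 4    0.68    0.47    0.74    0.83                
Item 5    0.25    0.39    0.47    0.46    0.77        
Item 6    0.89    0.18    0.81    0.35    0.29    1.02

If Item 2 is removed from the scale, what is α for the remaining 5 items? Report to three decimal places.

Remaining items: Item 1, Item 3, Item 4, Item 5, Item 6 (k = 5).
sum of item variances = 2.56 + 1.96 + 0.83 + 0.77 + 1.02 = 7.14
total variance = 7.14 + 2 × 6.51 = 20.16
α (item deleted) = (5/4)·(1 − 7.14/20.16) = 0.807

α = 0.807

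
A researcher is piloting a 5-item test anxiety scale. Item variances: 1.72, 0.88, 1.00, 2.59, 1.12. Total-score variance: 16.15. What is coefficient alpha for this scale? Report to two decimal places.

Σσᵢ² = 1.72 + 0.88 + 1.00 + 2.59 + 1.12 = 7.31
α = (k/(k−1))·(1 − Σσᵢ²/Var(T)) = (5/4)·(1 − 7.31/16.15) = 0.68

coefficient alpha = 0.68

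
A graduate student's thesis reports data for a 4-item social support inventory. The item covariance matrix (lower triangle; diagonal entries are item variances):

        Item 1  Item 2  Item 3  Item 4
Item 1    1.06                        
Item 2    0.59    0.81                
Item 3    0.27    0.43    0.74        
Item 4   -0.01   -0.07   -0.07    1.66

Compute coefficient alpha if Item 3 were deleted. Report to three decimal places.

Remaining items: Item 1, Item 2, Item 4 (k = 3).
Σσᵢ² = 1.06 + 0.81 + 1.66 = 3.53
Var(T) = 3.53 + 2 × 0.51 = 4.55
α (item deleted) = (3/2)·(1 − 3.53/4.55) = 0.336

α = 0.336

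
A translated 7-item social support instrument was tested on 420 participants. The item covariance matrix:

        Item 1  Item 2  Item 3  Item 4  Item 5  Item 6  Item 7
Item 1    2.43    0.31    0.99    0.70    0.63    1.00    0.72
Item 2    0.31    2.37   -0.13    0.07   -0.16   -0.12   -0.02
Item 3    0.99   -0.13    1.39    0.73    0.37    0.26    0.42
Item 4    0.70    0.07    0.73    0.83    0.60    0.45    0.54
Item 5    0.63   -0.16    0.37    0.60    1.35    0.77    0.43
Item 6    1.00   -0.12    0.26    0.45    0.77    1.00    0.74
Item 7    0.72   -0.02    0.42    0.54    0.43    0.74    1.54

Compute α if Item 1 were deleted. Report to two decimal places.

Remaining items: Item 2, Item 3, Item 4, Item 5, Item 6, Item 7 (k = 6).
ΣVar(i) = 2.37 + 1.39 + 0.83 + 1.35 + 1.00 + 1.54 = 8.48
total variance = 8.48 + 2 × 4.95 = 18.38
α (item deleted) = (6/5)·(1 − 8.48/18.38) = 0.65

α = 0.65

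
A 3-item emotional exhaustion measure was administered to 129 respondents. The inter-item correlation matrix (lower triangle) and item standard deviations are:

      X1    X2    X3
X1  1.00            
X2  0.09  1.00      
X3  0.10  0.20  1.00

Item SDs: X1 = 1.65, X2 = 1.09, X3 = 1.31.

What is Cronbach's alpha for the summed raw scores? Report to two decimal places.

α = 0.29

Σσ²ᵢ = 1.65² + 1.09² + 1.31² = 5.6267
Covariances σ_ij = r_ij · s_i · s_j:
  σ(X1,X2) = 0.09 × 1.65 × 1.09 = 0.1619
  σ(X1,X3) = 0.10 × 1.65 × 1.31 = 0.2162
  σ(X2,X3) = 0.20 × 1.09 × 1.31 = 0.2856
σ²_T = Σσ²ᵢ + 2·Σσ_ij = 5.6267 + 2 × 0.6637 = 6.9541
α = (3/2)·(1 − 5.6267/6.9541) = 0.29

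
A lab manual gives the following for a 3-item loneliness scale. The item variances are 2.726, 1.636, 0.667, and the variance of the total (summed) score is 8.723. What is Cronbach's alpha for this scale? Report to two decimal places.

ΣVar(i) = 2.726 + 1.636 + 0.667 = 5.029
α = (k/(k−1))·(1 − ΣVar(i)/σ²_T) = (3/2)·(1 − 5.029/8.723) = 0.64

Cronbach's alpha = 0.64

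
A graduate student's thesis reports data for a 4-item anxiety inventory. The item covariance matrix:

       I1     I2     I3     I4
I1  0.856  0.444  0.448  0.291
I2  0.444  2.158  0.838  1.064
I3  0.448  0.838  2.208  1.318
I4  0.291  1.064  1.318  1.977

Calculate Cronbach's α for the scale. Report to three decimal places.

Σσᵢ² = 0.856 + 2.158 + 2.208 + 1.977 = 7.199
Sum of the distinct covariances = 4.403
σ²_T = 7.199 + 2 × 4.403 = 16.005
α = (k/(k−1))·(1 − Σσᵢ²/σ²_T) = (4/3)·(1 − 7.199/16.005) = 0.734

Cronbach's α = 0.734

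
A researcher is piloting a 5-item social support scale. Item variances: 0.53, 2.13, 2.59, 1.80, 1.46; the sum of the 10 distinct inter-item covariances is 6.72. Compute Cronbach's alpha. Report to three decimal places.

Cronbach's alpha = 0.765

Σσᵢ² = 0.53 + 2.13 + 2.59 + 1.80 + 1.46 = 8.51
Sum of distinct covariances = 6.72
σ²_total = Σσᵢ² + 2·Σcov = 8.51 + 2 × 6.72 = 21.95
α = (5/4)·(1 − 8.51/21.95) = 0.765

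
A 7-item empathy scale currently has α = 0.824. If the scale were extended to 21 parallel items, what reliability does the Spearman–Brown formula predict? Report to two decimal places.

predicted reliability = 0.93

Length factor m = 21/7 = 3.0000
α' = m·α / (1 + (m−1)·α)
   = 21/7 × 0.824 / (1 + (21/7 − 1) × 0.824)
   = 2.4720 / 2.6480 = 0.93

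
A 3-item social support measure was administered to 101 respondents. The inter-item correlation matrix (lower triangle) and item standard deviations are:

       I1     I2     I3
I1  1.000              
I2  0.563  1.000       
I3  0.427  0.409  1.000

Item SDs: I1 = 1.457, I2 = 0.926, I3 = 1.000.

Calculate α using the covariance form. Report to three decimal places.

Σσ²ᵢ = 1.457² + 0.926² + 1.000² = 3.9803
Covariances σ_ij = r_ij · s_i · s_j:
  σ(I1,I2) = 0.563 × 1.457 × 0.926 = 0.7596
  σ(I1,I3) = 0.427 × 1.457 × 1.000 = 0.6221
  σ(I2,I3) = 0.409 × 0.926 × 1.000 = 0.3787
σ²_T = Σσ²ᵢ + 2·Σσ_ij = 3.9803 + 2 × 1.7604 = 7.5011
α = (3/2)·(1 − 3.9803/7.5011) = 0.704

α = 0.704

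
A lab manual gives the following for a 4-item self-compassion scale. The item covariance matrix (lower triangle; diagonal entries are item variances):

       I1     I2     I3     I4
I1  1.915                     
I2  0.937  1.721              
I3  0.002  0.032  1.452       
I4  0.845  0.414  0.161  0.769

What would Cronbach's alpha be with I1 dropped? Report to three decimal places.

Remaining items: I2, I3, I4 (k = 3).
ΣVar(i) = 1.721 + 1.452 + 0.769 = 3.942
σ²_total = 3.942 + 2 × 0.607 = 5.156
α (item deleted) = (3/2)·(1 − 3.942/5.156) = 0.353

α = 0.353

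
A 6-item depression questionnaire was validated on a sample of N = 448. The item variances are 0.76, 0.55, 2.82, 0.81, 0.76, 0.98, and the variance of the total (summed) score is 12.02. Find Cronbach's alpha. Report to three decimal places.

Σσ²ᵢ = 0.76 + 0.55 + 2.82 + 0.81 + 0.76 + 0.98 = 6.68
α = (k/(k−1))·(1 − Σσ²ᵢ/σ²_T) = (6/5)·(1 − 6.68/12.02) = 0.533

Cronbach's alpha = 0.533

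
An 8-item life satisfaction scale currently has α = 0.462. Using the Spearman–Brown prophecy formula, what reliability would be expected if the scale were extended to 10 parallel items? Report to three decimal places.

predicted reliability = 0.518

Length factor m = 10/8 = 1.2500
α' = m·α / (1 + (m−1)·α)
   = 10/8 × 0.462 / (1 + (10/8 − 1) × 0.462)
   = 0.5775 / 1.1155 = 0.518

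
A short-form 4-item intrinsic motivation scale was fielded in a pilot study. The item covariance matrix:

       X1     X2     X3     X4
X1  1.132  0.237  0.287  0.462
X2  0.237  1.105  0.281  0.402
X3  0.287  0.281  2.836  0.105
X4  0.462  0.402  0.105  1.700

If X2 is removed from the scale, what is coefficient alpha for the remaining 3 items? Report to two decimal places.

Remaining items: X1, X3, X4 (k = 3).
Σσᵢ² = 1.132 + 2.836 + 1.700 = 5.668
σ²_total = 5.668 + 2 × 0.854 = 7.376
α (item deleted) = (3/2)·(1 − 5.668/7.376) = 0.35

α = 0.35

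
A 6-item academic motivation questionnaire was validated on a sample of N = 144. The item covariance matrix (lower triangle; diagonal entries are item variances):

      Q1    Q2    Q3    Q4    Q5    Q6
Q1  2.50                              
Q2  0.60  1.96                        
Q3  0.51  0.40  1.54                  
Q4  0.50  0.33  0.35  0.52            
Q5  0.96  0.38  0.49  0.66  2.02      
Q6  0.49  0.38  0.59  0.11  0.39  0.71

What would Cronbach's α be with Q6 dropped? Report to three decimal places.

α = 0.685

Remaining items: Q1, Q2, Q3, Q4, Q5 (k = 5).
sum of item variances = 2.50 + 1.96 + 1.54 + 0.52 + 2.02 = 8.54
σ²_total = 8.54 + 2 × 5.18 = 18.90
α (item deleted) = (5/4)·(1 − 8.54/18.90) = 0.685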